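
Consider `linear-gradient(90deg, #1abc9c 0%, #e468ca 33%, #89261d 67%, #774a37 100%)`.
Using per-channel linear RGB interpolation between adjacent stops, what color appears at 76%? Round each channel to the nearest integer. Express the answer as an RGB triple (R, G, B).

76% lies between the 67% and 100% stops, so the local fraction is t = (76 − 67)/(100 − 67) = 9/33 ≈ 0.2727.
#89261d → (137, 38, 29); #774a37 → (119, 74, 55).
R = 137 + 0.2727 × (119 − 137) = 132.091 → 132
G = 38 + 0.2727 × (74 − 38) = 47.817 → 48
B = 29 + 0.2727 × (55 − 29) = 36.09 → 36

(132, 48, 36)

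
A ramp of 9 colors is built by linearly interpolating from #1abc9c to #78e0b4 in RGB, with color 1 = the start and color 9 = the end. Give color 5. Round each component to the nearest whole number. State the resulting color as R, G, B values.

With 9 swatches and endpoints inclusive, swatch 5 sits at t = (5 − 1)/(9 − 1) = 4/8 ≈ 0.5.
#1abc9c → (26, 188, 156); #78e0b4 → (120, 224, 180).
R = 26 + 0.5 × (120 − 26) = 73 → 73
G = 188 + 0.5 × (224 − 188) = 206 → 206
B = 156 + 0.5 × (180 − 156) = 168 → 168

(73, 206, 168)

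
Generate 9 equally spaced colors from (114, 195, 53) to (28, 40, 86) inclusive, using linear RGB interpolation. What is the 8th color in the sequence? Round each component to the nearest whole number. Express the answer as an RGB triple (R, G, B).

(39, 59, 82)

With 9 swatches and endpoints inclusive, swatch 8 sits at t = (8 − 1)/(9 − 1) = 7/8 ≈ 0.875.
R = 114 + 0.875 × (28 − 114) = 38.75 → 39
G = 195 + 0.875 × (40 − 195) = 59.375 → 59
B = 53 + 0.875 × (86 − 53) = 81.875 → 82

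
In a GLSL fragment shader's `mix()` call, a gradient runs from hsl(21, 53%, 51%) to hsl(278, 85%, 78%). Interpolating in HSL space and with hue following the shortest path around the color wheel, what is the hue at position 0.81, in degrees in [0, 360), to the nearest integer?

Hue: 278 − 21 = 257°, but |257| > 180 so the shorter arc goes the other way: Δh = 257 − 360 = -103°.
H = 21 + 0.81 × (-103) = -62.43 → -62 → -62 mod 360 = 298°

298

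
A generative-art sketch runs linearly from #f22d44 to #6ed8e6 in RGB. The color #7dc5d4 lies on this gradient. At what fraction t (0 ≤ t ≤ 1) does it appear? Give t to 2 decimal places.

0.89

Invert the lerp on the G channel (largest span, 171): t = (197 − 45) / (216 − 45) = 152/171 = 0.88889.
Check on R: (125 − 242)/(110 − 242) = 0.8864 ✓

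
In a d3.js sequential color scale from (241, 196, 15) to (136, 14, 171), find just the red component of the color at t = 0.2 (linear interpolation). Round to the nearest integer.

220

R = 241 + 0.2 × (136 − 241) = 220 → 220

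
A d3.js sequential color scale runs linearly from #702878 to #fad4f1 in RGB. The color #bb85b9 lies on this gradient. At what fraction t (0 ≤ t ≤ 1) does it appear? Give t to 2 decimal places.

0.54

Invert the lerp on the G channel (largest span, 172): t = (133 − 40) / (212 − 40) = 93/172 = 0.5407.
Check on R: (187 − 112)/(250 − 112) = 0.5435 ✓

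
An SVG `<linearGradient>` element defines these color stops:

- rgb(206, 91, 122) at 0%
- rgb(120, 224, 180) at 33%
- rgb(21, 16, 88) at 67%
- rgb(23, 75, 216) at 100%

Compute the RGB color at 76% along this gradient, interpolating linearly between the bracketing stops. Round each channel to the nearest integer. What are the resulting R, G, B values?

(22, 32, 123)

76% lies between the 67% and 100% stops, so the local fraction is t = (76 − 67)/(100 − 67) = 9/33 ≈ 0.2727.
R = 21 + 0.2727 × (23 − 21) = 21.545 → 22
G = 16 + 0.2727 × (75 − 16) = 32.089 → 32
B = 88 + 0.2727 × (216 − 88) = 122.906 → 123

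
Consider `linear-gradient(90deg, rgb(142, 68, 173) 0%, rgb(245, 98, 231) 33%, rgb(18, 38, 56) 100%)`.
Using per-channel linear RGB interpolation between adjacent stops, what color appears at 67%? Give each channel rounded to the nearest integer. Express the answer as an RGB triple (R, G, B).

(130, 68, 142)

67% lies between the 33% and 100% stops, so the local fraction is t = (67 − 33)/(100 − 33) = 34/67 ≈ 0.5075.
R = 245 + 0.5075 × (18 − 245) = 129.798 → 130
G = 98 + 0.5075 × (38 − 98) = 67.55 → 68
B = 231 + 0.5075 × (56 − 231) = 142.188 → 142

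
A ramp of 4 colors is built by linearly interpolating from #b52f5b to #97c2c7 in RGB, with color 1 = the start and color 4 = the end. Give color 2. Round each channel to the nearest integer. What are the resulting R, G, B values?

With 4 swatches and endpoints inclusive, swatch 2 sits at t = (2 − 1)/(4 − 1) = 1/3 ≈ 0.3333.
#b52f5b → (181, 47, 91); #97c2c7 → (151, 194, 199).
R = 181 + 0.3333 × (151 − 181) = 171.001 → 171
G = 47 + 0.3333 × (194 − 47) = 95.995 → 96
B = 91 + 0.3333 × (199 − 91) = 126.996 → 127

(171, 96, 127)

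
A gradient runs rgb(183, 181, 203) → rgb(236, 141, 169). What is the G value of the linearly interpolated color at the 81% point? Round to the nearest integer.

G = 181 + 0.81 × (141 − 181) = 148.6 → 149

149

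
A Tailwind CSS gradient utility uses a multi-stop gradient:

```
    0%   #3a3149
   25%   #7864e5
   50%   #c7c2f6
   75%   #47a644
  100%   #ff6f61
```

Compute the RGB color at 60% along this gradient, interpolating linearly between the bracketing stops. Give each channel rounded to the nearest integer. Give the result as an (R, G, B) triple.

(148, 183, 175)

60% lies between the 50% and 75% stops, so the local fraction is t = (60 − 50)/(75 − 50) = 10/25 ≈ 0.4.
#c7c2f6 → (199, 194, 246); #47a644 → (71, 166, 68).
R = 199 + 0.4 × (71 − 199) = 147.8 → 148
G = 194 + 0.4 × (166 − 194) = 182.8 → 183
B = 246 + 0.4 × (68 − 246) = 174.8 → 175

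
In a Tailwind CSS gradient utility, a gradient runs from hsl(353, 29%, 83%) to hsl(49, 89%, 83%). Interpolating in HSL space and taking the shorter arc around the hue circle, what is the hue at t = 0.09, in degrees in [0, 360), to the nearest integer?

Hue: 49 − 353 = -304°, but |-304| > 180 so the shorter arc goes the other way: Δh = -304 + 360 = 56°.
H = 353 + 0.09 × (56) = 358.04 → 358°

358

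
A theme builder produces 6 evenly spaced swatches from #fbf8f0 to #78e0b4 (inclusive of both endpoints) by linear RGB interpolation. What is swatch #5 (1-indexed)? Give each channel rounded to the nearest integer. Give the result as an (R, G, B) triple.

With 6 swatches and endpoints inclusive, swatch 5 sits at t = (5 − 1)/(6 − 1) = 4/5 ≈ 0.8.
#fbf8f0 → (251, 248, 240); #78e0b4 → (120, 224, 180).
R = 251 + 0.8 × (120 − 251) = 146.2 → 146
G = 248 + 0.8 × (224 − 248) = 228.8 → 229
B = 240 + 0.8 × (180 − 240) = 192 → 192

(146, 229, 192)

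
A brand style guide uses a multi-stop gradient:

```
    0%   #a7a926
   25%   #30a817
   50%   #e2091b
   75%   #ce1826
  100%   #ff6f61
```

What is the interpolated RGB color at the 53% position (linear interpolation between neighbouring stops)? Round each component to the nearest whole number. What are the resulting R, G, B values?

(224, 11, 28)

53% lies between the 50% and 75% stops, so the local fraction is t = (53 − 50)/(75 − 50) = 3/25 ≈ 0.12.
#e2091b → (226, 9, 27); #ce1826 → (206, 24, 38).
R = 226 + 0.12 × (206 − 226) = 223.6 → 224
G = 9 + 0.12 × (24 − 9) = 10.8 → 11
B = 27 + 0.12 × (38 − 27) = 28.32 → 28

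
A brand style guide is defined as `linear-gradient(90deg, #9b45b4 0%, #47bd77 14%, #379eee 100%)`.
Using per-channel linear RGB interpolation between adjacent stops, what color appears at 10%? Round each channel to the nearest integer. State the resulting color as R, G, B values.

(95, 155, 136)

10% lies between the 0% and 14% stops, so the local fraction is t = (10 − 0)/(14 − 0) = 10/14 ≈ 0.7143.
#9b45b4 → (155, 69, 180); #47bd77 → (71, 189, 119).
R = 155 + 0.7143 × (71 − 155) = 94.999 → 95
G = 69 + 0.7143 × (189 − 69) = 154.716 → 155
B = 180 + 0.7143 × (119 − 180) = 136.428 → 136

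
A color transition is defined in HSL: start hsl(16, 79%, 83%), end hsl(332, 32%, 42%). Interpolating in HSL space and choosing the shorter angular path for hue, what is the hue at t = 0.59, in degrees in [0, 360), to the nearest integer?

350

Hue: 332 − 16 = 316°, but |316| > 180 so the shorter arc goes the other way: Δh = 316 − 360 = -44°.
H = 16 + 0.59 × (-44) = -9.96 → -10 → -10 mod 360 = 350°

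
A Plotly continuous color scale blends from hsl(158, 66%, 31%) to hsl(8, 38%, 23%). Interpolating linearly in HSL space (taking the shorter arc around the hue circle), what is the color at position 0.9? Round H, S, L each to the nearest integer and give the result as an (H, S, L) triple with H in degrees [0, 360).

(23, 41, 24)

Hue arc: Δh = 8 − 158 = -150° (|Δh| ≤ 180, already the shorter path).
H = 158 + 0.9 × (-150) = 23 → 23°
S = 66 + 0.9 × (38 − 66) = 40.8 → 41%
L = 31 + 0.9 × (23 − 31) = 23.8 → 24%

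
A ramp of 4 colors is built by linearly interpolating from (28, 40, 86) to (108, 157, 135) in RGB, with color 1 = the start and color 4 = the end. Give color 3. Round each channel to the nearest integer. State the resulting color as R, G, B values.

With 4 swatches and endpoints inclusive, swatch 3 sits at t = (3 − 1)/(4 − 1) = 2/3 ≈ 0.6667.
R = 28 + 0.6667 × (108 − 28) = 81.336 → 81
G = 40 + 0.6667 × (157 − 40) = 118.004 → 118
B = 86 + 0.6667 × (135 − 86) = 118.668 → 119

(81, 118, 119)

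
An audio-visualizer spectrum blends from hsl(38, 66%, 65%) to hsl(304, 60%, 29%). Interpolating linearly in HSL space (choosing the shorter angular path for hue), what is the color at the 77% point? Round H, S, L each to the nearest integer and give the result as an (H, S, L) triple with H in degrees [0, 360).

Hue: 304 − 38 = 266°, but |266| > 180 so the shorter arc goes the other way: Δh = 266 − 360 = -94°.
H = 38 + 0.77 × (-94) = -34.38 → -34 → -34 mod 360 = 326°
S = 66 + 0.77 × (60 − 66) = 61.38 → 61%
L = 65 + 0.77 × (29 − 65) = 37.28 → 37%

(326, 61, 37)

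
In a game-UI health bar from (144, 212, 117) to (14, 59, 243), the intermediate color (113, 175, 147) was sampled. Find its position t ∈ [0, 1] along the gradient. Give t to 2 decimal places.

0.24

Invert the lerp on the G channel (largest span, 153): t = (175 − 212) / (59 − 212) = -37/-153 = 0.24183.
Check on R: (113 − 144)/(14 − 144) = 0.2385 ✓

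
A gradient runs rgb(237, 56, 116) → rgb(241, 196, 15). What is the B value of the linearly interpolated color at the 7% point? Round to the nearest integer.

B = 116 + 0.07 × (15 − 116) = 108.93 → 109

109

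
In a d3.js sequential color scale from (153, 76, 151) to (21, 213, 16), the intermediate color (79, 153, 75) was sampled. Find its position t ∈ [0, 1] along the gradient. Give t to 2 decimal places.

0.56

Invert the lerp on the G channel (largest span, 137): t = (153 − 76) / (213 − 76) = 77/137 = 0.56204.
Check on R: (79 − 153)/(21 − 153) = 0.5606 ✓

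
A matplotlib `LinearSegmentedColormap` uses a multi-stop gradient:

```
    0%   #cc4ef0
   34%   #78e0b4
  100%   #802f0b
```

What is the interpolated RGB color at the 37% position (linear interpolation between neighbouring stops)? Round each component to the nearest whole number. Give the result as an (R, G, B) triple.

(120, 216, 172)

37% lies between the 34% and 100% stops, so the local fraction is t = (37 − 34)/(100 − 34) = 3/66 ≈ 0.0455.
#78e0b4 → (120, 224, 180); #802f0b → (128, 47, 11).
R = 120 + 0.0455 × (128 − 120) = 120.364 → 120
G = 224 + 0.0455 × (47 − 224) = 215.947 → 216
B = 180 + 0.0455 × (11 − 180) = 172.31 → 172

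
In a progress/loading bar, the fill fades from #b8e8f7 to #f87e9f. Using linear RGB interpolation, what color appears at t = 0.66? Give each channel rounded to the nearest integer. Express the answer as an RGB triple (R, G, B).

#b8e8f7 → (184, 232, 247); #f87e9f → (248, 126, 159).
R = 184 + 0.66 × (248 − 184) = 184 + 0.66 × 64 = 226.24 → 226
G = 232 + 0.66 × (126 − 232) = 232 + 0.66 × -106 = 162.04 → 162
B = 247 + 0.66 × (159 − 247) = 247 + 0.66 × -88 = 188.92 → 189

(226, 162, 189)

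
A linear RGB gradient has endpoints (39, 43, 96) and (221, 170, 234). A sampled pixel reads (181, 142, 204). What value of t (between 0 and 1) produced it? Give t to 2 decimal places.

0.78

Invert the lerp on the R channel (largest span, 182): t = (181 − 39) / (221 − 39) = 142/182 = 0.78022.
Check on G: (142 − 43)/(170 − 43) = 0.7795 ✓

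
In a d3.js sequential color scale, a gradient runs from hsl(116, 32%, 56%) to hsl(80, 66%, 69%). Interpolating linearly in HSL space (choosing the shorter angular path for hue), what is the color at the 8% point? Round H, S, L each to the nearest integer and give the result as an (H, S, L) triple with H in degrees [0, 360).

(113, 35, 57)

Hue arc: Δh = 80 − 116 = -36° (|Δh| ≤ 180, already the shorter path).
H = 116 + 0.08 × (-36) = 113.12 → 113°
S = 32 + 0.08 × (66 − 32) = 34.72 → 35%
L = 56 + 0.08 × (69 − 56) = 57.04 → 57%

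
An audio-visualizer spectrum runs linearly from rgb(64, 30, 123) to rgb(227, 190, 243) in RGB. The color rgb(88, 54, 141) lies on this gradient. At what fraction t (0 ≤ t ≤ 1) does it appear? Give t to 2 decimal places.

Invert the lerp on the R channel (largest span, 163): t = (88 − 64) / (227 − 64) = 24/163 = 0.14724.
Check on G: (54 − 30)/(190 − 30) = 0.15 ✓

0.15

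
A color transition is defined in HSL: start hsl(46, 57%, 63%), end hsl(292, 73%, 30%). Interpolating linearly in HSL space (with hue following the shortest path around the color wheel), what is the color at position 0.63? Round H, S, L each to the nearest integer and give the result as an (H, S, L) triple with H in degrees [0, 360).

Hue: 292 − 46 = 246°, but |246| > 180 so the shorter arc goes the other way: Δh = 246 − 360 = -114°.
H = 46 + 0.63 × (-114) = -25.82 → -26 → -26 mod 360 = 334°
S = 57 + 0.63 × (73 − 57) = 67.08 → 67%
L = 63 + 0.63 × (30 − 63) = 42.21 → 42%

(334, 67, 42)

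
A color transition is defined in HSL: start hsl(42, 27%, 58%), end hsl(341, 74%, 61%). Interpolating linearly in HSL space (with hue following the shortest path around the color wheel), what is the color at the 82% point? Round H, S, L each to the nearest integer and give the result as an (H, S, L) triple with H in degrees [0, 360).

Hue: 341 − 42 = 299°, but |299| > 180 so the shorter arc goes the other way: Δh = 299 − 360 = -61°.
H = 42 + 0.82 × (-61) = -8.02 → -8 → -8 mod 360 = 352°
S = 27 + 0.82 × (74 − 27) = 65.54 → 66%
L = 58 + 0.82 × (61 − 58) = 60.46 → 60%

(352, 66, 60)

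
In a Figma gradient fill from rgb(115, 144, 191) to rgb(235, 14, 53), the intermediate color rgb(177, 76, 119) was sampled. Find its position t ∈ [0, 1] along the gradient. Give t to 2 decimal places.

0.52

Invert the lerp on the B channel (largest span, 138): t = (119 − 191) / (53 − 191) = -72/-138 = 0.52174.
Check on R: (177 − 115)/(235 − 115) = 0.5167 ✓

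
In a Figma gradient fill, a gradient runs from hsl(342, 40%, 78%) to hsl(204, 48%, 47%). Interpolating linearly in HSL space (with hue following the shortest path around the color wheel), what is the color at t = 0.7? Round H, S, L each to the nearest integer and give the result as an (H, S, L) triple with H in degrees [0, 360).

Hue arc: Δh = 204 − 342 = -138° (|Δh| ≤ 180, already the shorter path).
H = 342 + 0.7 × (-138) = 245.4 → 245°
S = 40 + 0.7 × (48 − 40) = 45.6 → 46%
L = 78 + 0.7 × (47 − 78) = 56.3 → 56%

(245, 46, 56)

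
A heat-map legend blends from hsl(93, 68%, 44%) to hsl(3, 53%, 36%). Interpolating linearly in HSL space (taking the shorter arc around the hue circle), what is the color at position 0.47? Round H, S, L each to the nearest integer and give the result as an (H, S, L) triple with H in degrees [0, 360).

Hue arc: Δh = 3 − 93 = -90° (|Δh| ≤ 180, already the shorter path).
H = 93 + 0.47 × (-90) = 50.7 → 51°
S = 68 + 0.47 × (53 − 68) = 60.95 → 61%
L = 44 + 0.47 × (36 − 44) = 40.24 → 40%

(51, 61, 40)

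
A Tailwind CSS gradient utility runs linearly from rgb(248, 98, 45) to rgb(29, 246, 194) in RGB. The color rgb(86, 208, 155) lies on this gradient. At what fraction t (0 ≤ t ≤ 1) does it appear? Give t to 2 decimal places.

Invert the lerp on the R channel (largest span, 219): t = (86 − 248) / (29 − 248) = -162/-219 = 0.73973.
Check on G: (208 − 98)/(246 − 98) = 0.7432 ✓

0.74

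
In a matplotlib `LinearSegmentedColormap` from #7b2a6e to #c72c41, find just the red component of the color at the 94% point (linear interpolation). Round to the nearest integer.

194

R₁ = 123 (from #7b2a6e), R₂ = 199 (from #c72c41).
R = 123 + 0.94 × (199 − 123) = 194.44 → 194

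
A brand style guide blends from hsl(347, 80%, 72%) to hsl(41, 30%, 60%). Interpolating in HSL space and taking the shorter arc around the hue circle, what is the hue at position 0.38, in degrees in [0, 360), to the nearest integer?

8

Hue: 41 − 347 = -306°, but |-306| > 180 so the shorter arc goes the other way: Δh = -306 + 360 = 54°.
H = 347 + 0.38 × (54) = 367.52 → 368 → 368 mod 360 = 8°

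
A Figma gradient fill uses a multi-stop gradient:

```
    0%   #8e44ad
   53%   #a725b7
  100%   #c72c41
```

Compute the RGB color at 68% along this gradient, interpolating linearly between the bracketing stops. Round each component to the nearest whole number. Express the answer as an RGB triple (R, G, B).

68% lies between the 53% and 100% stops, so the local fraction is t = (68 − 53)/(100 − 53) = 15/47 ≈ 0.3191.
#a725b7 → (167, 37, 183); #c72c41 → (199, 44, 65).
R = 167 + 0.3191 × (199 − 167) = 177.211 → 177
G = 37 + 0.3191 × (44 − 37) = 39.234 → 39
B = 183 + 0.3191 × (65 − 183) = 145.346 → 145

(177, 39, 145)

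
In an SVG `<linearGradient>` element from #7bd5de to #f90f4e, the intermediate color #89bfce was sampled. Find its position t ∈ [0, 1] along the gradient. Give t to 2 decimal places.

0.11

Invert the lerp on the G channel (largest span, 198): t = (191 − 213) / (15 − 213) = -22/-198 = 0.11111.
Check on R: (137 − 123)/(249 − 123) = 0.1111 ✓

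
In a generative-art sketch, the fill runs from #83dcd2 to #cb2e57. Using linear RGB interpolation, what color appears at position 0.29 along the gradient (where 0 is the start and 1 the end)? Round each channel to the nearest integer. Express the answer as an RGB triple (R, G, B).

#83dcd2 → (131, 220, 210); #cb2e57 → (203, 46, 87).
R = 131 + 0.29 × (203 − 131) = 131 + 0.29 × 72 = 151.88 → 152
G = 220 + 0.29 × (46 − 220) = 220 + 0.29 × -174 = 169.54 → 170
B = 210 + 0.29 × (87 − 210) = 210 + 0.29 × -123 = 174.33 → 174
So the blended color is (152, 170, 174), about #98aaae.

(152, 170, 174)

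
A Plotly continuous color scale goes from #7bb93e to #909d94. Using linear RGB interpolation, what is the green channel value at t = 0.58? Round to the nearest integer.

G₁ = 185 (from #7bb93e), G₂ = 157 (from #909d94).
G = 185 + 0.58 × (157 − 185) = 168.76 → 169

169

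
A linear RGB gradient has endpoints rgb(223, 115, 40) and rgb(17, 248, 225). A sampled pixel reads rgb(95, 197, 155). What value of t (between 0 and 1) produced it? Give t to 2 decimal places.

Invert the lerp on the R channel (largest span, 206): t = (95 − 223) / (17 − 223) = -128/-206 = 0.62136.
Check on G: (197 − 115)/(248 − 115) = 0.6165 ✓

0.62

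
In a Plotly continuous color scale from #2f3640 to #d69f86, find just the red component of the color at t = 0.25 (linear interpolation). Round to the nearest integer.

89

R₁ = 47 (from #2f3640), R₂ = 214 (from #d69f86).
R = 47 + 0.25 × (214 − 47) = 88.75 → 89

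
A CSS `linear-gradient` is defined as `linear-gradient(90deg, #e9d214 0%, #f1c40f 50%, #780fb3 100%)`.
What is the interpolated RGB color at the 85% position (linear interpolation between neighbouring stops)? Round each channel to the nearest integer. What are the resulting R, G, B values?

(156, 69, 130)

85% lies between the 50% and 100% stops, so the local fraction is t = (85 − 50)/(100 − 50) = 35/50 ≈ 0.7.
#f1c40f → (241, 196, 15); #780fb3 → (120, 15, 179).
R = 241 + 0.7 × (120 − 241) = 156.3 → 156
G = 196 + 0.7 × (15 − 196) = 69.3 → 69
B = 15 + 0.7 × (179 − 15) = 129.8 → 130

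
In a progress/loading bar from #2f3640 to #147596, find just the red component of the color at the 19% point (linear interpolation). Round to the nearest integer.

R₁ = 47 (from #2f3640), R₂ = 20 (from #147596).
R = 47 + 0.19 × (20 − 47) = 41.87 → 42

42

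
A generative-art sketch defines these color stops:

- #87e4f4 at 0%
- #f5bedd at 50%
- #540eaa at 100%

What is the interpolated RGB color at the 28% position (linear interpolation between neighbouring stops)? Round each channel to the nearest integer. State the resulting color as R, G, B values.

(197, 207, 231)

28% lies between the 0% and 50% stops, so the local fraction is t = (28 − 0)/(50 − 0) = 28/50 ≈ 0.56.
#87e4f4 → (135, 228, 244); #f5bedd → (245, 190, 221).
R = 135 + 0.56 × (245 − 135) = 196.6 → 197
G = 228 + 0.56 × (190 − 228) = 206.72 → 207
B = 244 + 0.56 × (221 − 244) = 231.12 → 231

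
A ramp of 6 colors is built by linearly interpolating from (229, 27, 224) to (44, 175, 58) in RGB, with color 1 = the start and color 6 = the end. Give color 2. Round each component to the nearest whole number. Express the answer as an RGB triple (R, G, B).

With 6 swatches and endpoints inclusive, swatch 2 sits at t = (2 − 1)/(6 − 1) = 1/5 ≈ 0.2.
R = 229 + 0.2 × (44 − 229) = 192 → 192
G = 27 + 0.2 × (175 − 27) = 56.6 → 57
B = 224 + 0.2 × (58 − 224) = 190.8 → 191

(192, 57, 191)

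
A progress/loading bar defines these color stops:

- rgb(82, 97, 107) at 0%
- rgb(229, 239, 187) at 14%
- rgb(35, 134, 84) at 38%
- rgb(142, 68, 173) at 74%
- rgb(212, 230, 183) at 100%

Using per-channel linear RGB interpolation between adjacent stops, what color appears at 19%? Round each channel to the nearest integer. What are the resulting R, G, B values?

(189, 217, 166)

19% lies between the 14% and 38% stops, so the local fraction is t = (19 − 14)/(38 − 14) = 5/24 ≈ 0.2083.
R = 229 + 0.2083 × (35 − 229) = 188.59 → 189
G = 239 + 0.2083 × (134 − 239) = 217.129 → 217
B = 187 + 0.2083 × (84 − 187) = 165.545 → 166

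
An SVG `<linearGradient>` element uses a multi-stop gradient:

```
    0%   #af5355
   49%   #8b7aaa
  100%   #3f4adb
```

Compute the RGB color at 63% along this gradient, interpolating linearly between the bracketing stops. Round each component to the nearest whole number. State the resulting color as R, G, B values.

(118, 109, 183)

63% lies between the 49% and 100% stops, so the local fraction is t = (63 − 49)/(100 − 49) = 14/51 ≈ 0.2745.
#8b7aaa → (139, 122, 170); #3f4adb → (63, 74, 219).
R = 139 + 0.2745 × (63 − 139) = 118.138 → 118
G = 122 + 0.2745 × (74 − 122) = 108.824 → 109
B = 170 + 0.2745 × (219 − 170) = 183.451 → 183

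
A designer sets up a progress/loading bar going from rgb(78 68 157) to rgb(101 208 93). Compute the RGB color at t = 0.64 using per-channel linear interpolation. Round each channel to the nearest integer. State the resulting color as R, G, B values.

(93, 158, 116)

R = 78 + 0.64 × (101 − 78) = 78 + 0.64 × 23 = 92.72 → 93
G = 68 + 0.64 × (208 − 68) = 68 + 0.64 × 140 = 157.6 → 158
B = 157 + 0.64 × (93 − 157) = 157 + 0.64 × -64 = 116.04 → 116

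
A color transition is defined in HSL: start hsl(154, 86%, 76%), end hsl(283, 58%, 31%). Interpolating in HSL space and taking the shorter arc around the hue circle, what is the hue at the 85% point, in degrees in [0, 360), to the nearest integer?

264

Hue arc: Δh = 283 − 154 = 129° (|Δh| ≤ 180, already the shorter path).
H = 154 + 0.85 × (129) = 263.65 → 264°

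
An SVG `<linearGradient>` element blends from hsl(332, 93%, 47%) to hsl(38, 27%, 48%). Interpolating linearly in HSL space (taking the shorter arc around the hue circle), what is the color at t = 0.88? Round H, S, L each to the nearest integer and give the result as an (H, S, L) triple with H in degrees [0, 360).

(30, 35, 48)

Hue: 38 − 332 = -294°, but |-294| > 180 so the shorter arc goes the other way: Δh = -294 + 360 = 66°.
H = 332 + 0.88 × (66) = 390.08 → 390 → 390 mod 360 = 30°
S = 93 + 0.88 × (27 − 93) = 34.92 → 35%
L = 47 + 0.88 × (48 − 47) = 47.88 → 48%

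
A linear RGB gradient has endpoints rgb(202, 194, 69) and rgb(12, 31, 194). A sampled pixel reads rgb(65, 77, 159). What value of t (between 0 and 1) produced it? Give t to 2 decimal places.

0.72

Invert the lerp on the R channel (largest span, 190): t = (65 − 202) / (12 − 202) = -137/-190 = 0.72105.
Check on G: (77 − 194)/(31 − 194) = 0.7178 ✓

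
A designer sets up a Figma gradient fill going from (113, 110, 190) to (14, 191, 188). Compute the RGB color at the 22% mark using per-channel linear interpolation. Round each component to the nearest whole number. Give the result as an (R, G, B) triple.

(91, 128, 190)

22% corresponds to t = 0.22.
R = 113 + 0.22 × (14 − 113) = 113 + 0.22 × -99 = 91.22 → 91
G = 110 + 0.22 × (191 − 110) = 110 + 0.22 × 81 = 127.82 → 128
B = 190 + 0.22 × (188 − 190) = 190 + 0.22 × -2 = 189.56 → 190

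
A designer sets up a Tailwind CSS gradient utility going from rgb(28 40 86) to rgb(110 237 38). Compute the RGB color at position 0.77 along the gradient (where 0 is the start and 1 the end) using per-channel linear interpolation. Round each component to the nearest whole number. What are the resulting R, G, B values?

(91, 192, 49)

R = 28 + 0.77 × (110 − 28) = 28 + 0.77 × 82 = 91.14 → 91
G = 40 + 0.77 × (237 − 40) = 40 + 0.77 × 197 = 191.69 → 192
B = 86 + 0.77 × (38 − 86) = 86 + 0.77 × -48 = 49.04 → 49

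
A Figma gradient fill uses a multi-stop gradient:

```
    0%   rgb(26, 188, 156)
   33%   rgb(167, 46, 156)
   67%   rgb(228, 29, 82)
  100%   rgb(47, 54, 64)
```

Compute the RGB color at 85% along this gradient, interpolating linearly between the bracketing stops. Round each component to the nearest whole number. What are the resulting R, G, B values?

85% lies between the 67% and 100% stops, so the local fraction is t = (85 − 67)/(100 − 67) = 18/33 ≈ 0.5455.
R = 228 + 0.5455 × (47 − 228) = 129.264 → 129
G = 29 + 0.5455 × (54 − 29) = 42.638 → 43
B = 82 + 0.5455 × (64 − 82) = 72.181 → 72

(129, 43, 72)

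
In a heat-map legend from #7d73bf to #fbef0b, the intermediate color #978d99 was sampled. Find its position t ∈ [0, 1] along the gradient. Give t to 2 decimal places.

Invert the lerp on the B channel (largest span, 180): t = (153 − 191) / (11 − 191) = -38/-180 = 0.21111.
Check on R: (151 − 125)/(251 − 125) = 0.2063 ✓

0.21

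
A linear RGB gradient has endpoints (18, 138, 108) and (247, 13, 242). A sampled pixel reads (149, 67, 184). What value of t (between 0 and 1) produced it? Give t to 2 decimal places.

Invert the lerp on the R channel (largest span, 229): t = (149 − 18) / (247 − 18) = 131/229 = 0.57205.
Check on G: (67 − 138)/(13 − 138) = 0.568 ✓

0.57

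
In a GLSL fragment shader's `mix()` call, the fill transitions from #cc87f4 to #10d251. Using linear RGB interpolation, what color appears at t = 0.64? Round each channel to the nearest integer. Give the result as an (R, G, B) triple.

(84, 183, 140)

#cc87f4 → (204, 135, 244); #10d251 → (16, 210, 81).
R = 204 + 0.64 × (16 − 204) = 204 + 0.64 × -188 = 83.68 → 84
G = 135 + 0.64 × (210 − 135) = 135 + 0.64 × 75 = 183 → 183
B = 244 + 0.64 × (81 − 244) = 244 + 0.64 × -163 = 139.68 → 140
So the blended color is (84, 183, 140), about #54b78c.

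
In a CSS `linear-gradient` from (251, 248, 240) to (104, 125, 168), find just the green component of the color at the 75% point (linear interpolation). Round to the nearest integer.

G = 248 + 0.75 × (125 − 248) = 155.75 → 156

156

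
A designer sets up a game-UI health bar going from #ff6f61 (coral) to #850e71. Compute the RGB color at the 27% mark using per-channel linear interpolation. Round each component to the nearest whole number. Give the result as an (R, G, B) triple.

#ff6f61 → (255, 111, 97); #850e71 → (133, 14, 113).
27% corresponds to t = 0.27.
R = 255 + 0.27 × (133 − 255) = 255 + 0.27 × -122 = 222.06 → 222
G = 111 + 0.27 × (14 − 111) = 111 + 0.27 × -97 = 84.81 → 85
B = 97 + 0.27 × (113 − 97) = 97 + 0.27 × 16 = 101.32 → 101

(222, 85, 101)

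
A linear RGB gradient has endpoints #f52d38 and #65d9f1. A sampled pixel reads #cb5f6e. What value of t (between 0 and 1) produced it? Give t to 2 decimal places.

Invert the lerp on the B channel (largest span, 185): t = (110 − 56) / (241 − 56) = 54/185 = 0.29189.
Check on R: (203 − 245)/(101 − 245) = 0.2917 ✓

0.29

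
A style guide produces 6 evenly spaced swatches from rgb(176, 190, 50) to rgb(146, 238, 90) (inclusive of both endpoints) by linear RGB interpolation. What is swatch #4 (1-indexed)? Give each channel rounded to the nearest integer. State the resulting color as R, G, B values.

(158, 219, 74)

With 6 swatches and endpoints inclusive, swatch 4 sits at t = (4 − 1)/(6 − 1) = 3/5 ≈ 0.6.
R = 176 + 0.6 × (146 − 176) = 158 → 158
G = 190 + 0.6 × (238 − 190) = 218.8 → 219
B = 50 + 0.6 × (90 − 50) = 74 → 74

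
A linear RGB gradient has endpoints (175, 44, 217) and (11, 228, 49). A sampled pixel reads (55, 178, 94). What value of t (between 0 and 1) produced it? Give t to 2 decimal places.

0.73

Invert the lerp on the G channel (largest span, 184): t = (178 − 44) / (228 − 44) = 134/184 = 0.72826.
Check on R: (55 − 175)/(11 − 175) = 0.7317 ✓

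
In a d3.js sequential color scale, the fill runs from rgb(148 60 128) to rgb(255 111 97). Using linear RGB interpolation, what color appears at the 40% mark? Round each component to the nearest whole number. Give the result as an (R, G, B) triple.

40% corresponds to t = 0.4.
R = 148 + 0.4 × (255 − 148) = 148 + 0.4 × 107 = 190.8 → 191
G = 60 + 0.4 × (111 − 60) = 60 + 0.4 × 51 = 80.4 → 80
B = 128 + 0.4 × (97 − 128) = 128 + 0.4 × -31 = 115.6 → 116

(191, 80, 116)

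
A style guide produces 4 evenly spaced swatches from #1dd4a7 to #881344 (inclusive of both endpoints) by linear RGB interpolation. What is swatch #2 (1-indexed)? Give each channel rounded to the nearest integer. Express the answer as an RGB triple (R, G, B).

(65, 148, 134)

With 4 swatches and endpoints inclusive, swatch 2 sits at t = (2 − 1)/(4 − 1) = 1/3 ≈ 0.3333.
#1dd4a7 → (29, 212, 167); #881344 → (136, 19, 68).
R = 29 + 0.3333 × (136 − 29) = 64.663 → 65
G = 212 + 0.3333 × (19 − 212) = 147.673 → 148
B = 167 + 0.3333 × (68 − 167) = 134.003 → 134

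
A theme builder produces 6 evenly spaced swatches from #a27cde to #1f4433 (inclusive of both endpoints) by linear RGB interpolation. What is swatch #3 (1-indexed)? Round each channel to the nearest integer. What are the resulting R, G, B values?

With 6 swatches and endpoints inclusive, swatch 3 sits at t = (3 − 1)/(6 − 1) = 2/5 ≈ 0.4.
#a27cde → (162, 124, 222); #1f4433 → (31, 68, 51).
R = 162 + 0.4 × (31 − 162) = 109.6 → 110
G = 124 + 0.4 × (68 − 124) = 101.6 → 102
B = 222 + 0.4 × (51 − 222) = 153.6 → 154

(110, 102, 154)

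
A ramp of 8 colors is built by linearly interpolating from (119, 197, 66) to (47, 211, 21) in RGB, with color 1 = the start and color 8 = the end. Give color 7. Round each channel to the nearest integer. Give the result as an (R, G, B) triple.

With 8 swatches and endpoints inclusive, swatch 7 sits at t = (7 − 1)/(8 − 1) = 6/7 ≈ 0.8571.
R = 119 + 0.8571 × (47 − 119) = 57.289 → 57
G = 197 + 0.8571 × (211 − 197) = 208.999 → 209
B = 66 + 0.8571 × (21 − 66) = 27.431 → 27

(57, 209, 27)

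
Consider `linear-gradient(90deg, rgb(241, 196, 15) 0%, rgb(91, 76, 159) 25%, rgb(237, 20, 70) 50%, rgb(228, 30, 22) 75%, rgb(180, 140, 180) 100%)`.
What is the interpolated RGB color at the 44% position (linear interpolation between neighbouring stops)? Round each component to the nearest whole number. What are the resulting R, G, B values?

(202, 33, 91)

44% lies between the 25% and 50% stops, so the local fraction is t = (44 − 25)/(50 − 25) = 19/25 ≈ 0.76.
R = 91 + 0.76 × (237 − 91) = 201.96 → 202
G = 76 + 0.76 × (20 − 76) = 33.44 → 33
B = 159 + 0.76 × (70 − 159) = 91.36 → 91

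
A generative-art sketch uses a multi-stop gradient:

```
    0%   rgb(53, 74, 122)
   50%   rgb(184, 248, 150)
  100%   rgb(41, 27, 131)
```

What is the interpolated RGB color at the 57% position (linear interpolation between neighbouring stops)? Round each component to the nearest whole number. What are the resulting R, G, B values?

57% lies between the 50% and 100% stops, so the local fraction is t = (57 − 50)/(100 − 50) = 7/50 ≈ 0.14.
R = 184 + 0.14 × (41 − 184) = 163.98 → 164
G = 248 + 0.14 × (27 − 248) = 217.06 → 217
B = 150 + 0.14 × (131 − 150) = 147.34 → 147

(164, 217, 147)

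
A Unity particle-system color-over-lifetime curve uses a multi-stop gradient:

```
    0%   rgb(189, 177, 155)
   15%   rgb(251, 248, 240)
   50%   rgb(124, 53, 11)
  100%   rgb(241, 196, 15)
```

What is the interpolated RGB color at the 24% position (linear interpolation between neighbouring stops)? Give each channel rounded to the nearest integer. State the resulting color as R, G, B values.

24% lies between the 15% and 50% stops, so the local fraction is t = (24 − 15)/(50 − 15) = 9/35 ≈ 0.2571.
R = 251 + 0.2571 × (124 − 251) = 218.348 → 218
G = 248 + 0.2571 × (53 − 248) = 197.865 → 198
B = 240 + 0.2571 × (11 − 240) = 181.124 → 181

(218, 198, 181)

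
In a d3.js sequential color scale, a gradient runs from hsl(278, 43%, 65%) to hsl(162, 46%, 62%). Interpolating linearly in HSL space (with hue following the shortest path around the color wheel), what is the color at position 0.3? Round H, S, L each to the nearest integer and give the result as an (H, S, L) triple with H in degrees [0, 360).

(243, 44, 64)

Hue arc: Δh = 162 − 278 = -116° (|Δh| ≤ 180, already the shorter path).
H = 278 + 0.3 × (-116) = 243.2 → 243°
S = 43 + 0.3 × (46 − 43) = 43.9 → 44%
L = 65 + 0.3 × (62 − 65) = 64.1 → 64%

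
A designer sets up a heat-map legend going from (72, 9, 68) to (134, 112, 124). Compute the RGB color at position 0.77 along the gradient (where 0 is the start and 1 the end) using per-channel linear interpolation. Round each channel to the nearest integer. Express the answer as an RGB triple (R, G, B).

(120, 88, 111)

R = 72 + 0.77 × (134 − 72) = 72 + 0.77 × 62 = 119.74 → 120
G = 9 + 0.77 × (112 − 9) = 9 + 0.77 × 103 = 88.31 → 88
B = 68 + 0.77 × (124 − 68) = 68 + 0.77 × 56 = 111.12 → 111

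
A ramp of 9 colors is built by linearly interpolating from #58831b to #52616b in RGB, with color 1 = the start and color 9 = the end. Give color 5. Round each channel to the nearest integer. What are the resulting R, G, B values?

With 9 swatches and endpoints inclusive, swatch 5 sits at t = (5 − 1)/(9 − 1) = 4/8 ≈ 0.5.
#58831b → (88, 131, 27); #52616b → (82, 97, 107).
R = 88 + 0.5 × (82 − 88) = 85 → 85
G = 131 + 0.5 × (97 − 131) = 114 → 114
B = 27 + 0.5 × (107 − 27) = 67 → 67

(85, 114, 67)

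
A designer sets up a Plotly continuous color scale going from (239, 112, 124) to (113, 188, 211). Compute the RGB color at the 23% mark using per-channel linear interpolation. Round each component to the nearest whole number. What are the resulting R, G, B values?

23% corresponds to t = 0.23.
R = 239 + 0.23 × (113 − 239) = 239 + 0.23 × -126 = 210.02 → 210
G = 112 + 0.23 × (188 − 112) = 112 + 0.23 × 76 = 129.48 → 129
B = 124 + 0.23 × (211 − 124) = 124 + 0.23 × 87 = 144.01 → 144
So the blended color is (210, 129, 144), about #d28190.

(210, 129, 144)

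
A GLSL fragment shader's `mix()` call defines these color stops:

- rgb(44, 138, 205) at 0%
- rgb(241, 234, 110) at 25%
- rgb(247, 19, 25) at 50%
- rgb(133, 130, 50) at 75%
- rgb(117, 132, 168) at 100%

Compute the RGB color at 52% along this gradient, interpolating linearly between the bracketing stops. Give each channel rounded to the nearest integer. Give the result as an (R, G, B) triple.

(238, 28, 27)

52% lies between the 50% and 75% stops, so the local fraction is t = (52 − 50)/(75 − 50) = 2/25 ≈ 0.08.
R = 247 + 0.08 × (133 − 247) = 237.88 → 238
G = 19 + 0.08 × (130 − 19) = 27.88 → 28
B = 25 + 0.08 × (50 − 25) = 27 → 27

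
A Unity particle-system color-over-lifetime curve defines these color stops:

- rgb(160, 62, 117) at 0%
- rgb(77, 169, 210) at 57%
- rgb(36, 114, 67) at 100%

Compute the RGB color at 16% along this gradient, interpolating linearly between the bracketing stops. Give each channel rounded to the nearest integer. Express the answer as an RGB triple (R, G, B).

16% lies between the 0% and 57% stops, so the local fraction is t = (16 − 0)/(57 − 0) = 16/57 ≈ 0.2807.
R = 160 + 0.2807 × (77 − 160) = 136.702 → 137
G = 62 + 0.2807 × (169 − 62) = 92.035 → 92
B = 117 + 0.2807 × (210 − 117) = 143.105 → 143

(137, 92, 143)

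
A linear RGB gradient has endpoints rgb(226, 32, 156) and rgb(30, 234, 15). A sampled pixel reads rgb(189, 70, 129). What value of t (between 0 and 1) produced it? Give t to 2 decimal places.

Invert the lerp on the G channel (largest span, 202): t = (70 − 32) / (234 − 32) = 38/202 = 0.18812.
Check on R: (189 − 226)/(30 − 226) = 0.1888 ✓

0.19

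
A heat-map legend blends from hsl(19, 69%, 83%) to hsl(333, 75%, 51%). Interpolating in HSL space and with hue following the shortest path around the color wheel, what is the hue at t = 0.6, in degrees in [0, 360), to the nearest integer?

Hue: 333 − 19 = 314°, but |314| > 180 so the shorter arc goes the other way: Δh = 314 − 360 = -46°.
H = 19 + 0.6 × (-46) = -8.6 → -9 → -9 mod 360 = 351°

351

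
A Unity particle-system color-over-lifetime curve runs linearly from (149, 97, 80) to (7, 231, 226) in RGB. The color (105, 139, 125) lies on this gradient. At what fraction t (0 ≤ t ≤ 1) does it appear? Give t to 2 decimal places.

Invert the lerp on the B channel (largest span, 146): t = (125 − 80) / (226 − 80) = 45/146 = 0.30822.
Check on R: (105 − 149)/(7 − 149) = 0.3099 ✓

0.31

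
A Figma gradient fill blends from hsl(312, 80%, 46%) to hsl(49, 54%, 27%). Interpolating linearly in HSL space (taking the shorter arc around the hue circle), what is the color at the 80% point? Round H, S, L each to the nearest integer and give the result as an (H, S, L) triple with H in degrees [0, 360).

(30, 59, 31)

Hue: 49 − 312 = -263°, but |-263| > 180 so the shorter arc goes the other way: Δh = -263 + 360 = 97°.
H = 312 + 0.8 × (97) = 389.6 → 390 → 390 mod 360 = 30°
S = 80 + 0.8 × (54 − 80) = 59.2 → 59%
L = 46 + 0.8 × (27 − 46) = 30.8 → 31%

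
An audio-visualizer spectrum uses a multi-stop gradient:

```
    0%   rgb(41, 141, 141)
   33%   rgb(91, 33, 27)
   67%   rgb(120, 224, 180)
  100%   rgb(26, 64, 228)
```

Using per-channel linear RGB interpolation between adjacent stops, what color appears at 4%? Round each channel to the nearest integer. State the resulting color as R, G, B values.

(47, 128, 127)

4% lies between the 0% and 33% stops, so the local fraction is t = (4 − 0)/(33 − 0) = 4/33 ≈ 0.1212.
R = 41 + 0.1212 × (91 − 41) = 47.06 → 47
G = 141 + 0.1212 × (33 − 141) = 127.91 → 128
B = 141 + 0.1212 × (27 − 141) = 127.183 → 127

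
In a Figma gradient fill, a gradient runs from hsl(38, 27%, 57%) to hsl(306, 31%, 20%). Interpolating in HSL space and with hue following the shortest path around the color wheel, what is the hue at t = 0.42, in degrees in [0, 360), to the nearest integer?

359

Hue: 306 − 38 = 268°, but |268| > 180 so the shorter arc goes the other way: Δh = 268 − 360 = -92°.
H = 38 + 0.42 × (-92) = -0.64 → -1 → -1 mod 360 = 359°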